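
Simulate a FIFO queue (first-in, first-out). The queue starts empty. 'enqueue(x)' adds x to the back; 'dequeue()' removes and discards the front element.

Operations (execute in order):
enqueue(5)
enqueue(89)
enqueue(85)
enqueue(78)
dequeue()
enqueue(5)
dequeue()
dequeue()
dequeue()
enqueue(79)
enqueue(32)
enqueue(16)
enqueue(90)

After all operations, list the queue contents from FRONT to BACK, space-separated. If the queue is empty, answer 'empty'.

enqueue(5): [5]
enqueue(89): [5, 89]
enqueue(85): [5, 89, 85]
enqueue(78): [5, 89, 85, 78]
dequeue(): [89, 85, 78]
enqueue(5): [89, 85, 78, 5]
dequeue(): [85, 78, 5]
dequeue(): [78, 5]
dequeue(): [5]
enqueue(79): [5, 79]
enqueue(32): [5, 79, 32]
enqueue(16): [5, 79, 32, 16]
enqueue(90): [5, 79, 32, 16, 90]

Answer: 5 79 32 16 90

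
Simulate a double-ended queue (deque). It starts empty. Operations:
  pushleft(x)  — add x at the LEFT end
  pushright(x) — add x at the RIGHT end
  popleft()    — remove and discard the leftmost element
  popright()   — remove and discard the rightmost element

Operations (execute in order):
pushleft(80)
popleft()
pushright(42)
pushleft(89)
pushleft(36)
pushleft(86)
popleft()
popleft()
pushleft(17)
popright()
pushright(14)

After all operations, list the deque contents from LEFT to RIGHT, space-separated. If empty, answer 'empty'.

Answer: 17 89 14

Derivation:
pushleft(80): [80]
popleft(): []
pushright(42): [42]
pushleft(89): [89, 42]
pushleft(36): [36, 89, 42]
pushleft(86): [86, 36, 89, 42]
popleft(): [36, 89, 42]
popleft(): [89, 42]
pushleft(17): [17, 89, 42]
popright(): [17, 89]
pushright(14): [17, 89, 14]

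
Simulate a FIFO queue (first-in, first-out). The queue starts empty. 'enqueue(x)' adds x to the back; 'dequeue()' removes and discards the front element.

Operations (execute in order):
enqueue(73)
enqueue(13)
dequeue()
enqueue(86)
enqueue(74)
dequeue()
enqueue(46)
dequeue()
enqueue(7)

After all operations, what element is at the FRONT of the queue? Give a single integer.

enqueue(73): queue = [73]
enqueue(13): queue = [73, 13]
dequeue(): queue = [13]
enqueue(86): queue = [13, 86]
enqueue(74): queue = [13, 86, 74]
dequeue(): queue = [86, 74]
enqueue(46): queue = [86, 74, 46]
dequeue(): queue = [74, 46]
enqueue(7): queue = [74, 46, 7]

Answer: 74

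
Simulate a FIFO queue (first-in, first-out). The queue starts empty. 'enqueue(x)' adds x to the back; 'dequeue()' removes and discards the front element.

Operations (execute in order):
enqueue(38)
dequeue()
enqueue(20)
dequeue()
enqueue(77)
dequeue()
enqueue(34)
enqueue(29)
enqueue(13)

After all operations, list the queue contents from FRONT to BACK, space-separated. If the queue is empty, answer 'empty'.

Answer: 34 29 13

Derivation:
enqueue(38): [38]
dequeue(): []
enqueue(20): [20]
dequeue(): []
enqueue(77): [77]
dequeue(): []
enqueue(34): [34]
enqueue(29): [34, 29]
enqueue(13): [34, 29, 13]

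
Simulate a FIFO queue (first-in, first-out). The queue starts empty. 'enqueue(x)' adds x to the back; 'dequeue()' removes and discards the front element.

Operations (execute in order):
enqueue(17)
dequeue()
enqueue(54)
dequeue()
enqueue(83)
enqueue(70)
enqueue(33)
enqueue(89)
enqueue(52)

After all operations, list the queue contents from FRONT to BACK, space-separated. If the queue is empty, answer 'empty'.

enqueue(17): [17]
dequeue(): []
enqueue(54): [54]
dequeue(): []
enqueue(83): [83]
enqueue(70): [83, 70]
enqueue(33): [83, 70, 33]
enqueue(89): [83, 70, 33, 89]
enqueue(52): [83, 70, 33, 89, 52]

Answer: 83 70 33 89 52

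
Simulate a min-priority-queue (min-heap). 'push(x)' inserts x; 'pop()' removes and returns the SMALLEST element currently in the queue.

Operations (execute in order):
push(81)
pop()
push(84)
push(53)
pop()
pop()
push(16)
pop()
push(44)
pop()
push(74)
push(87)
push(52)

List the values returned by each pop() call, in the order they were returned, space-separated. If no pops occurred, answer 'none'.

Answer: 81 53 84 16 44

Derivation:
push(81): heap contents = [81]
pop() → 81: heap contents = []
push(84): heap contents = [84]
push(53): heap contents = [53, 84]
pop() → 53: heap contents = [84]
pop() → 84: heap contents = []
push(16): heap contents = [16]
pop() → 16: heap contents = []
push(44): heap contents = [44]
pop() → 44: heap contents = []
push(74): heap contents = [74]
push(87): heap contents = [74, 87]
push(52): heap contents = [52, 74, 87]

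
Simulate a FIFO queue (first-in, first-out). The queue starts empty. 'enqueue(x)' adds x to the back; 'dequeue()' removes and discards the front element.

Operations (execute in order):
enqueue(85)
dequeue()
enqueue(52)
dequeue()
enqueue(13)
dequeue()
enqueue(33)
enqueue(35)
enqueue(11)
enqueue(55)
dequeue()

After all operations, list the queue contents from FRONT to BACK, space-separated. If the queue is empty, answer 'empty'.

enqueue(85): [85]
dequeue(): []
enqueue(52): [52]
dequeue(): []
enqueue(13): [13]
dequeue(): []
enqueue(33): [33]
enqueue(35): [33, 35]
enqueue(11): [33, 35, 11]
enqueue(55): [33, 35, 11, 55]
dequeue(): [35, 11, 55]

Answer: 35 11 55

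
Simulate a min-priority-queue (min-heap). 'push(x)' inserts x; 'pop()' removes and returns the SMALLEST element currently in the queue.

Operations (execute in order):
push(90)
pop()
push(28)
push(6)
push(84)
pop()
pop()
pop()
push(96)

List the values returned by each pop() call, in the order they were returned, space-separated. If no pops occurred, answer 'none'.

Answer: 90 6 28 84

Derivation:
push(90): heap contents = [90]
pop() → 90: heap contents = []
push(28): heap contents = [28]
push(6): heap contents = [6, 28]
push(84): heap contents = [6, 28, 84]
pop() → 6: heap contents = [28, 84]
pop() → 28: heap contents = [84]
pop() → 84: heap contents = []
push(96): heap contents = [96]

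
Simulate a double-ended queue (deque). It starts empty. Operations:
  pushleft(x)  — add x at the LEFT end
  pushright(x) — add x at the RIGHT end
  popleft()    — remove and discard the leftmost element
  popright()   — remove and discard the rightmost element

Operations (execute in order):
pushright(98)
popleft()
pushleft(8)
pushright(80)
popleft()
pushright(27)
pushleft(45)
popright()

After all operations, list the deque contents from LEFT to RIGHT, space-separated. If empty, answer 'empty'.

pushright(98): [98]
popleft(): []
pushleft(8): [8]
pushright(80): [8, 80]
popleft(): [80]
pushright(27): [80, 27]
pushleft(45): [45, 80, 27]
popright(): [45, 80]

Answer: 45 80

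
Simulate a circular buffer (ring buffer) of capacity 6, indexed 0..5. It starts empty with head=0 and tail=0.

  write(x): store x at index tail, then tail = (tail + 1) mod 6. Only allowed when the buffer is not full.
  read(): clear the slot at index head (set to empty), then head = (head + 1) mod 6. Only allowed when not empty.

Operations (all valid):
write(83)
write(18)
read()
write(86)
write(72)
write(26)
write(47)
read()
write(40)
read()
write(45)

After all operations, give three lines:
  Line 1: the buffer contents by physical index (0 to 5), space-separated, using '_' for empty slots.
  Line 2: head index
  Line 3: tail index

write(83): buf=[83 _ _ _ _ _], head=0, tail=1, size=1
write(18): buf=[83 18 _ _ _ _], head=0, tail=2, size=2
read(): buf=[_ 18 _ _ _ _], head=1, tail=2, size=1
write(86): buf=[_ 18 86 _ _ _], head=1, tail=3, size=2
write(72): buf=[_ 18 86 72 _ _], head=1, tail=4, size=3
write(26): buf=[_ 18 86 72 26 _], head=1, tail=5, size=4
write(47): buf=[_ 18 86 72 26 47], head=1, tail=0, size=5
read(): buf=[_ _ 86 72 26 47], head=2, tail=0, size=4
write(40): buf=[40 _ 86 72 26 47], head=2, tail=1, size=5
read(): buf=[40 _ _ 72 26 47], head=3, tail=1, size=4
write(45): buf=[40 45 _ 72 26 47], head=3, tail=2, size=5

Answer: 40 45 _ 72 26 47
3
2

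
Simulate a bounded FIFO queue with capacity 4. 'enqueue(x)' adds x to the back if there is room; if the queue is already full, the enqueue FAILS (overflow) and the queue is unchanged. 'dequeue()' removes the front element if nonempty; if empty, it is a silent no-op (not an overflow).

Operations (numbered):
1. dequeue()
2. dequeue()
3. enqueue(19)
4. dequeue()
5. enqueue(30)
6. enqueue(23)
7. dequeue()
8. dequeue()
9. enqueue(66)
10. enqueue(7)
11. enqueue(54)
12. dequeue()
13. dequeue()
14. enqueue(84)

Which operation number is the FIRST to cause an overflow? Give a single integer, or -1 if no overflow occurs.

Answer: -1

Derivation:
1. dequeue(): empty, no-op, size=0
2. dequeue(): empty, no-op, size=0
3. enqueue(19): size=1
4. dequeue(): size=0
5. enqueue(30): size=1
6. enqueue(23): size=2
7. dequeue(): size=1
8. dequeue(): size=0
9. enqueue(66): size=1
10. enqueue(7): size=2
11. enqueue(54): size=3
12. dequeue(): size=2
13. dequeue(): size=1
14. enqueue(84): size=2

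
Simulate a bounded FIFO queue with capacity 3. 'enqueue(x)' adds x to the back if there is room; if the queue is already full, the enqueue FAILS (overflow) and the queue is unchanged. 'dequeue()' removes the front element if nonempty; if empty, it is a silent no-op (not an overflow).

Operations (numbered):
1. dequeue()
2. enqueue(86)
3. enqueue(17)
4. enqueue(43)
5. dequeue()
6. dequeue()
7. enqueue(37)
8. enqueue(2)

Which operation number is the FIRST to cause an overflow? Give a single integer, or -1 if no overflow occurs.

Answer: -1

Derivation:
1. dequeue(): empty, no-op, size=0
2. enqueue(86): size=1
3. enqueue(17): size=2
4. enqueue(43): size=3
5. dequeue(): size=2
6. dequeue(): size=1
7. enqueue(37): size=2
8. enqueue(2): size=3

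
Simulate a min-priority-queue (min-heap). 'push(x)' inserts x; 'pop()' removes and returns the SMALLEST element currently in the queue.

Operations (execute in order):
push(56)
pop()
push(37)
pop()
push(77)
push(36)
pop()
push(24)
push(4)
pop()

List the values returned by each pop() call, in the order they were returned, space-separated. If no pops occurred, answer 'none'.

Answer: 56 37 36 4

Derivation:
push(56): heap contents = [56]
pop() → 56: heap contents = []
push(37): heap contents = [37]
pop() → 37: heap contents = []
push(77): heap contents = [77]
push(36): heap contents = [36, 77]
pop() → 36: heap contents = [77]
push(24): heap contents = [24, 77]
push(4): heap contents = [4, 24, 77]
pop() → 4: heap contents = [24, 77]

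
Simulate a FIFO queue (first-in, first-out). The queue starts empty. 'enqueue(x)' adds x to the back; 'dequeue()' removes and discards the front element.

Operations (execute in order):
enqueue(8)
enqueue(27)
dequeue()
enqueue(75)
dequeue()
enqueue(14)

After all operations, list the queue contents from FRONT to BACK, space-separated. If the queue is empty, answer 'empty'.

enqueue(8): [8]
enqueue(27): [8, 27]
dequeue(): [27]
enqueue(75): [27, 75]
dequeue(): [75]
enqueue(14): [75, 14]

Answer: 75 14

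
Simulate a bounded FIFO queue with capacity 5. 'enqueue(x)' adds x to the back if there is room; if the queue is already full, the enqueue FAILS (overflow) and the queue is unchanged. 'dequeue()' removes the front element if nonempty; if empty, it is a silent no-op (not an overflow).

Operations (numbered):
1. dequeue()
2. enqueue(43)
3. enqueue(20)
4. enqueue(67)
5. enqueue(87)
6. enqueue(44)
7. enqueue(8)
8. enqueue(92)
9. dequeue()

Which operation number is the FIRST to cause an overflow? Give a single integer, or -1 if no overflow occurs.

Answer: 7

Derivation:
1. dequeue(): empty, no-op, size=0
2. enqueue(43): size=1
3. enqueue(20): size=2
4. enqueue(67): size=3
5. enqueue(87): size=4
6. enqueue(44): size=5
7. enqueue(8): size=5=cap → OVERFLOW (fail)
8. enqueue(92): size=5=cap → OVERFLOW (fail)
9. dequeue(): size=4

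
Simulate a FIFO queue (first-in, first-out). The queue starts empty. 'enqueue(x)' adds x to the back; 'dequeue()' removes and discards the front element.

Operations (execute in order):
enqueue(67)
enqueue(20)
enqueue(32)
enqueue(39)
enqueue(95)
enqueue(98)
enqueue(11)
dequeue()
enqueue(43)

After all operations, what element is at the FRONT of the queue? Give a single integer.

enqueue(67): queue = [67]
enqueue(20): queue = [67, 20]
enqueue(32): queue = [67, 20, 32]
enqueue(39): queue = [67, 20, 32, 39]
enqueue(95): queue = [67, 20, 32, 39, 95]
enqueue(98): queue = [67, 20, 32, 39, 95, 98]
enqueue(11): queue = [67, 20, 32, 39, 95, 98, 11]
dequeue(): queue = [20, 32, 39, 95, 98, 11]
enqueue(43): queue = [20, 32, 39, 95, 98, 11, 43]

Answer: 20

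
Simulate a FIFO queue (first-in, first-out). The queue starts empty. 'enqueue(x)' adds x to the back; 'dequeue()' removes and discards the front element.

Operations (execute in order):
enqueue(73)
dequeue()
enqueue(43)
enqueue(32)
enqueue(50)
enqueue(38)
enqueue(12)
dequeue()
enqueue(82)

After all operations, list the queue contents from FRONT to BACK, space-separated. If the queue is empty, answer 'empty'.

Answer: 32 50 38 12 82

Derivation:
enqueue(73): [73]
dequeue(): []
enqueue(43): [43]
enqueue(32): [43, 32]
enqueue(50): [43, 32, 50]
enqueue(38): [43, 32, 50, 38]
enqueue(12): [43, 32, 50, 38, 12]
dequeue(): [32, 50, 38, 12]
enqueue(82): [32, 50, 38, 12, 82]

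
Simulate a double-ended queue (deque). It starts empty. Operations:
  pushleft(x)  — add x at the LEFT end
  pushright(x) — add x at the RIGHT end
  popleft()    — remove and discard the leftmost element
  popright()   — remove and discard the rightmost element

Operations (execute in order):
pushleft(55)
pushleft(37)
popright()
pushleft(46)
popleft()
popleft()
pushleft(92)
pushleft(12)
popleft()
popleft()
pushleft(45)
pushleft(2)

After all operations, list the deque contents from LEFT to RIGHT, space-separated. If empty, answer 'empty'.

Answer: 2 45

Derivation:
pushleft(55): [55]
pushleft(37): [37, 55]
popright(): [37]
pushleft(46): [46, 37]
popleft(): [37]
popleft(): []
pushleft(92): [92]
pushleft(12): [12, 92]
popleft(): [92]
popleft(): []
pushleft(45): [45]
pushleft(2): [2, 45]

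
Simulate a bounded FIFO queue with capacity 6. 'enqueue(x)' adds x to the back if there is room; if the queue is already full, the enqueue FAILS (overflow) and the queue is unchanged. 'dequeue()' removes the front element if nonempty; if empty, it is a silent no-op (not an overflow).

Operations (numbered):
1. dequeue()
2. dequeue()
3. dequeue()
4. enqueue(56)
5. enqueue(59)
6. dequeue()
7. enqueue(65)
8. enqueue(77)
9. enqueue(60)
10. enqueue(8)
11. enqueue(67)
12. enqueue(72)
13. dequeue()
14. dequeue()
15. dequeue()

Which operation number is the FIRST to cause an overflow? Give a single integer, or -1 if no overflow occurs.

Answer: 12

Derivation:
1. dequeue(): empty, no-op, size=0
2. dequeue(): empty, no-op, size=0
3. dequeue(): empty, no-op, size=0
4. enqueue(56): size=1
5. enqueue(59): size=2
6. dequeue(): size=1
7. enqueue(65): size=2
8. enqueue(77): size=3
9. enqueue(60): size=4
10. enqueue(8): size=5
11. enqueue(67): size=6
12. enqueue(72): size=6=cap → OVERFLOW (fail)
13. dequeue(): size=5
14. dequeue(): size=4
15. dequeue(): size=3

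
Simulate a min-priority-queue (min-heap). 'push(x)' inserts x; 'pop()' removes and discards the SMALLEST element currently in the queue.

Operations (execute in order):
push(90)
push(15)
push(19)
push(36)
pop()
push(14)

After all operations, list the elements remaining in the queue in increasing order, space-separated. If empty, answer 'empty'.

Answer: 14 19 36 90

Derivation:
push(90): heap contents = [90]
push(15): heap contents = [15, 90]
push(19): heap contents = [15, 19, 90]
push(36): heap contents = [15, 19, 36, 90]
pop() → 15: heap contents = [19, 36, 90]
push(14): heap contents = [14, 19, 36, 90]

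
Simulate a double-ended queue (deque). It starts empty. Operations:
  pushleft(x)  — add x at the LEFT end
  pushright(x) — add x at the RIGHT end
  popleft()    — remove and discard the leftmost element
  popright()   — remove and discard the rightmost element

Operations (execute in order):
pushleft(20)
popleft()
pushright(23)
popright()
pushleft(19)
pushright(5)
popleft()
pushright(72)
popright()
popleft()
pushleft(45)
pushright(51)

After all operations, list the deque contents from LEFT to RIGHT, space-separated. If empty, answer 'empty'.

pushleft(20): [20]
popleft(): []
pushright(23): [23]
popright(): []
pushleft(19): [19]
pushright(5): [19, 5]
popleft(): [5]
pushright(72): [5, 72]
popright(): [5]
popleft(): []
pushleft(45): [45]
pushright(51): [45, 51]

Answer: 45 51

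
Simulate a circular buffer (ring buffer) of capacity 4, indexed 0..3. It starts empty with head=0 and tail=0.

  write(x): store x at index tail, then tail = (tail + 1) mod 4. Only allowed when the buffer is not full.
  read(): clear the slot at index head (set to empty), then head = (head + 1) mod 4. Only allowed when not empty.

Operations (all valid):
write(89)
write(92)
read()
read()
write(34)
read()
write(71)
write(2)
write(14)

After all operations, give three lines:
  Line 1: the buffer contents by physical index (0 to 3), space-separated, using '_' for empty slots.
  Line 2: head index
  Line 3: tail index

write(89): buf=[89 _ _ _], head=0, tail=1, size=1
write(92): buf=[89 92 _ _], head=0, tail=2, size=2
read(): buf=[_ 92 _ _], head=1, tail=2, size=1
read(): buf=[_ _ _ _], head=2, tail=2, size=0
write(34): buf=[_ _ 34 _], head=2, tail=3, size=1
read(): buf=[_ _ _ _], head=3, tail=3, size=0
write(71): buf=[_ _ _ 71], head=3, tail=0, size=1
write(2): buf=[2 _ _ 71], head=3, tail=1, size=2
write(14): buf=[2 14 _ 71], head=3, tail=2, size=3

Answer: 2 14 _ 71
3
2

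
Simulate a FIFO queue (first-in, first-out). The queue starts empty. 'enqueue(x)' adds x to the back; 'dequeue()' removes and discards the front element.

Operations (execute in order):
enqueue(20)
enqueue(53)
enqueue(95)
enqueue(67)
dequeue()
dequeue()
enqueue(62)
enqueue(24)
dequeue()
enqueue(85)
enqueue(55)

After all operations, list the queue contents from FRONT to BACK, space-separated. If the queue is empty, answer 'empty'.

enqueue(20): [20]
enqueue(53): [20, 53]
enqueue(95): [20, 53, 95]
enqueue(67): [20, 53, 95, 67]
dequeue(): [53, 95, 67]
dequeue(): [95, 67]
enqueue(62): [95, 67, 62]
enqueue(24): [95, 67, 62, 24]
dequeue(): [67, 62, 24]
enqueue(85): [67, 62, 24, 85]
enqueue(55): [67, 62, 24, 85, 55]

Answer: 67 62 24 85 55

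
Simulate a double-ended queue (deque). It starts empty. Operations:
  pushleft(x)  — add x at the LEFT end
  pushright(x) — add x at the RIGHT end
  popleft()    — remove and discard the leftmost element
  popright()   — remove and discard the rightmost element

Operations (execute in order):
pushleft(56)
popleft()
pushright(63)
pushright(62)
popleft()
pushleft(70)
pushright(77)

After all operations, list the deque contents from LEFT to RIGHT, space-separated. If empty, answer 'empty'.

Answer: 70 62 77

Derivation:
pushleft(56): [56]
popleft(): []
pushright(63): [63]
pushright(62): [63, 62]
popleft(): [62]
pushleft(70): [70, 62]
pushright(77): [70, 62, 77]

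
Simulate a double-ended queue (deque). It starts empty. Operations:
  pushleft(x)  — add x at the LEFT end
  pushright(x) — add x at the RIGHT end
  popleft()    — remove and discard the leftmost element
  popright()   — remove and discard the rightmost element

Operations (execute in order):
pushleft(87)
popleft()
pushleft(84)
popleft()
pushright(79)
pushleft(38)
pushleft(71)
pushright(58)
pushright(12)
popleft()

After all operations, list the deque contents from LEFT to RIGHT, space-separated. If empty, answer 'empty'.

Answer: 38 79 58 12

Derivation:
pushleft(87): [87]
popleft(): []
pushleft(84): [84]
popleft(): []
pushright(79): [79]
pushleft(38): [38, 79]
pushleft(71): [71, 38, 79]
pushright(58): [71, 38, 79, 58]
pushright(12): [71, 38, 79, 58, 12]
popleft(): [38, 79, 58, 12]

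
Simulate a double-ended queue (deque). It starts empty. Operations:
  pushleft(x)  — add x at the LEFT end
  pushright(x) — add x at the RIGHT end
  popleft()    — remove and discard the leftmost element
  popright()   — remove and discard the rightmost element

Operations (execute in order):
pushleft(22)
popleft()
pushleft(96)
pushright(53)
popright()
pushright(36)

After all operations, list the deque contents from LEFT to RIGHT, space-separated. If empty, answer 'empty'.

Answer: 96 36

Derivation:
pushleft(22): [22]
popleft(): []
pushleft(96): [96]
pushright(53): [96, 53]
popright(): [96]
pushright(36): [96, 36]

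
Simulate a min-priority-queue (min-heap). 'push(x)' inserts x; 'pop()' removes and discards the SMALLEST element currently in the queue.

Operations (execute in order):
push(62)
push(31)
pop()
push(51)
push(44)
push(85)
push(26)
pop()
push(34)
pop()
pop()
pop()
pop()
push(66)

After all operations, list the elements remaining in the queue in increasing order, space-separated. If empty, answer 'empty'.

push(62): heap contents = [62]
push(31): heap contents = [31, 62]
pop() → 31: heap contents = [62]
push(51): heap contents = [51, 62]
push(44): heap contents = [44, 51, 62]
push(85): heap contents = [44, 51, 62, 85]
push(26): heap contents = [26, 44, 51, 62, 85]
pop() → 26: heap contents = [44, 51, 62, 85]
push(34): heap contents = [34, 44, 51, 62, 85]
pop() → 34: heap contents = [44, 51, 62, 85]
pop() → 44: heap contents = [51, 62, 85]
pop() → 51: heap contents = [62, 85]
pop() → 62: heap contents = [85]
push(66): heap contents = [66, 85]

Answer: 66 85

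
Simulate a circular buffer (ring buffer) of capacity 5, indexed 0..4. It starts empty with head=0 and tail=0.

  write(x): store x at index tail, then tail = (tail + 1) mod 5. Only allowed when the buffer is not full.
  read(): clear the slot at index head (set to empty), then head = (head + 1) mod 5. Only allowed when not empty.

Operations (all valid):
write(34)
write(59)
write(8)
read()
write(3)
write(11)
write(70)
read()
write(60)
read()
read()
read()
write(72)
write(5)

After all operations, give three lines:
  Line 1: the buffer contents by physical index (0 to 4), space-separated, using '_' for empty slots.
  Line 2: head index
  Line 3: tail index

write(34): buf=[34 _ _ _ _], head=0, tail=1, size=1
write(59): buf=[34 59 _ _ _], head=0, tail=2, size=2
write(8): buf=[34 59 8 _ _], head=0, tail=3, size=3
read(): buf=[_ 59 8 _ _], head=1, tail=3, size=2
write(3): buf=[_ 59 8 3 _], head=1, tail=4, size=3
write(11): buf=[_ 59 8 3 11], head=1, tail=0, size=4
write(70): buf=[70 59 8 3 11], head=1, tail=1, size=5
read(): buf=[70 _ 8 3 11], head=2, tail=1, size=4
write(60): buf=[70 60 8 3 11], head=2, tail=2, size=5
read(): buf=[70 60 _ 3 11], head=3, tail=2, size=4
read(): buf=[70 60 _ _ 11], head=4, tail=2, size=3
read(): buf=[70 60 _ _ _], head=0, tail=2, size=2
write(72): buf=[70 60 72 _ _], head=0, tail=3, size=3
write(5): buf=[70 60 72 5 _], head=0, tail=4, size=4

Answer: 70 60 72 5 _
0
4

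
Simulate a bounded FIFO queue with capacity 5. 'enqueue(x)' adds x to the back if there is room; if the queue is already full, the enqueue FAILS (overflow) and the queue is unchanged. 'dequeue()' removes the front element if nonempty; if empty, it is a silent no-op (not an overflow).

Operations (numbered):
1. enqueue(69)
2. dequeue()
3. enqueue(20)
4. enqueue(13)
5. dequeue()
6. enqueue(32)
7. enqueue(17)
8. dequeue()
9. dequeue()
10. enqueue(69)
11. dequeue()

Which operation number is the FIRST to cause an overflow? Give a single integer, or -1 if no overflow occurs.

1. enqueue(69): size=1
2. dequeue(): size=0
3. enqueue(20): size=1
4. enqueue(13): size=2
5. dequeue(): size=1
6. enqueue(32): size=2
7. enqueue(17): size=3
8. dequeue(): size=2
9. dequeue(): size=1
10. enqueue(69): size=2
11. dequeue(): size=1

Answer: -1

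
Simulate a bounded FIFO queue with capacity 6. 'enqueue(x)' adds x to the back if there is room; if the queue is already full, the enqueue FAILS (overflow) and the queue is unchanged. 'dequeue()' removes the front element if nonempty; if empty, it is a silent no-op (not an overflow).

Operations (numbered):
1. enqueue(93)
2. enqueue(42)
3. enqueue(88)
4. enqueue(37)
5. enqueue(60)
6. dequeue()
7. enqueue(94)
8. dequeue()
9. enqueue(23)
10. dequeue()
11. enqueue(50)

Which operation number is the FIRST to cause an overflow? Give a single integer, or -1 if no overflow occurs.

Answer: -1

Derivation:
1. enqueue(93): size=1
2. enqueue(42): size=2
3. enqueue(88): size=3
4. enqueue(37): size=4
5. enqueue(60): size=5
6. dequeue(): size=4
7. enqueue(94): size=5
8. dequeue(): size=4
9. enqueue(23): size=5
10. dequeue(): size=4
11. enqueue(50): size=5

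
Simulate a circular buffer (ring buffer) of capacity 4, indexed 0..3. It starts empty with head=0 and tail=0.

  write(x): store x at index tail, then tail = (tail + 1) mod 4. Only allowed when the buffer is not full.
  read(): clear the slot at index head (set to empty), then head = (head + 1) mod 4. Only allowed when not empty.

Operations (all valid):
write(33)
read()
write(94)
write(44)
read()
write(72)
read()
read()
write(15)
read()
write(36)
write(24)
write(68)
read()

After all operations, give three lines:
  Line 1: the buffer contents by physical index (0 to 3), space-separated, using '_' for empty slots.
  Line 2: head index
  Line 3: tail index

write(33): buf=[33 _ _ _], head=0, tail=1, size=1
read(): buf=[_ _ _ _], head=1, tail=1, size=0
write(94): buf=[_ 94 _ _], head=1, tail=2, size=1
write(44): buf=[_ 94 44 _], head=1, tail=3, size=2
read(): buf=[_ _ 44 _], head=2, tail=3, size=1
write(72): buf=[_ _ 44 72], head=2, tail=0, size=2
read(): buf=[_ _ _ 72], head=3, tail=0, size=1
read(): buf=[_ _ _ _], head=0, tail=0, size=0
write(15): buf=[15 _ _ _], head=0, tail=1, size=1
read(): buf=[_ _ _ _], head=1, tail=1, size=0
write(36): buf=[_ 36 _ _], head=1, tail=2, size=1
write(24): buf=[_ 36 24 _], head=1, tail=3, size=2
write(68): buf=[_ 36 24 68], head=1, tail=0, size=3
read(): buf=[_ _ 24 68], head=2, tail=0, size=2

Answer: _ _ 24 68
2
0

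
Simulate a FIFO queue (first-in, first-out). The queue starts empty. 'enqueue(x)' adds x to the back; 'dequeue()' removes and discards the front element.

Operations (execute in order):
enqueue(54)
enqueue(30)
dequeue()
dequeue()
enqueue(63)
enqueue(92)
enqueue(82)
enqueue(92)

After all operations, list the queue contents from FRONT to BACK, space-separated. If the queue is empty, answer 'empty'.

enqueue(54): [54]
enqueue(30): [54, 30]
dequeue(): [30]
dequeue(): []
enqueue(63): [63]
enqueue(92): [63, 92]
enqueue(82): [63, 92, 82]
enqueue(92): [63, 92, 82, 92]

Answer: 63 92 82 92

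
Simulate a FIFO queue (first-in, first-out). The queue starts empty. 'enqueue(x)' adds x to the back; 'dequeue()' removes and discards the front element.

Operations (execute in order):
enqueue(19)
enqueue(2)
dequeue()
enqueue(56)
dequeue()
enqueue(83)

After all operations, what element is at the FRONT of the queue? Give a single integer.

Answer: 56

Derivation:
enqueue(19): queue = [19]
enqueue(2): queue = [19, 2]
dequeue(): queue = [2]
enqueue(56): queue = [2, 56]
dequeue(): queue = [56]
enqueue(83): queue = [56, 83]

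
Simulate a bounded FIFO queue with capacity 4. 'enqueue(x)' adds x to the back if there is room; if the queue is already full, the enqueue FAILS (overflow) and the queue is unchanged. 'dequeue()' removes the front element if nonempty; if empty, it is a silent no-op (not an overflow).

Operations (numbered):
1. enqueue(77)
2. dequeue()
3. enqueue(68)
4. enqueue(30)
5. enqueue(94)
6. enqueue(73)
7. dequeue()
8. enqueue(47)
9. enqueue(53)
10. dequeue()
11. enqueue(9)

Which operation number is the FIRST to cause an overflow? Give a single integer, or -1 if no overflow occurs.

1. enqueue(77): size=1
2. dequeue(): size=0
3. enqueue(68): size=1
4. enqueue(30): size=2
5. enqueue(94): size=3
6. enqueue(73): size=4
7. dequeue(): size=3
8. enqueue(47): size=4
9. enqueue(53): size=4=cap → OVERFLOW (fail)
10. dequeue(): size=3
11. enqueue(9): size=4

Answer: 9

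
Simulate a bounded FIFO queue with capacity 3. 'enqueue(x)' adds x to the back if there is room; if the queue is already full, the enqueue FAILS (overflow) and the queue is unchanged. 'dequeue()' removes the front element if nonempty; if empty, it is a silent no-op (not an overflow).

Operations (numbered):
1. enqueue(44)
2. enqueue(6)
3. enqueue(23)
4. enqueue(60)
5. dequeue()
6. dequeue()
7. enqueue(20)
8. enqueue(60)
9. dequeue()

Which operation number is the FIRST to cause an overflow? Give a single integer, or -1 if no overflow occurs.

Answer: 4

Derivation:
1. enqueue(44): size=1
2. enqueue(6): size=2
3. enqueue(23): size=3
4. enqueue(60): size=3=cap → OVERFLOW (fail)
5. dequeue(): size=2
6. dequeue(): size=1
7. enqueue(20): size=2
8. enqueue(60): size=3
9. dequeue(): size=2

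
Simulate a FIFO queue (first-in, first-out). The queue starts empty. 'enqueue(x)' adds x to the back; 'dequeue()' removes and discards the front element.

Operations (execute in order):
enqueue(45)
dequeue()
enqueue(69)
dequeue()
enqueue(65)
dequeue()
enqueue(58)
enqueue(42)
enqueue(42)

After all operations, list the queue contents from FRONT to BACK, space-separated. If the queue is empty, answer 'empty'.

enqueue(45): [45]
dequeue(): []
enqueue(69): [69]
dequeue(): []
enqueue(65): [65]
dequeue(): []
enqueue(58): [58]
enqueue(42): [58, 42]
enqueue(42): [58, 42, 42]

Answer: 58 42 42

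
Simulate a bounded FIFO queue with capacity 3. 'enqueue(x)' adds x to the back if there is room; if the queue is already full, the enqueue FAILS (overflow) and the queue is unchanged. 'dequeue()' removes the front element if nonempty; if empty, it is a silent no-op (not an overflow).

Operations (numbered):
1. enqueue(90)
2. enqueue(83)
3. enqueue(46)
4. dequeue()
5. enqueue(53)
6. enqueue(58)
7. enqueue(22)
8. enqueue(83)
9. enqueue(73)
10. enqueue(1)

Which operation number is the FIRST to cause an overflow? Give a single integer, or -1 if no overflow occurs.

1. enqueue(90): size=1
2. enqueue(83): size=2
3. enqueue(46): size=3
4. dequeue(): size=2
5. enqueue(53): size=3
6. enqueue(58): size=3=cap → OVERFLOW (fail)
7. enqueue(22): size=3=cap → OVERFLOW (fail)
8. enqueue(83): size=3=cap → OVERFLOW (fail)
9. enqueue(73): size=3=cap → OVERFLOW (fail)
10. enqueue(1): size=3=cap → OVERFLOW (fail)

Answer: 6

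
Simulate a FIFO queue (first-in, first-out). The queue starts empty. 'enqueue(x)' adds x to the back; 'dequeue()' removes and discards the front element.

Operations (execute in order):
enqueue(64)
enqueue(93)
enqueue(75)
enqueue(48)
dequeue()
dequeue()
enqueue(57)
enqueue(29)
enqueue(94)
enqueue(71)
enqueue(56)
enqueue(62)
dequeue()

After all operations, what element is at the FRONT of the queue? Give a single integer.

Answer: 48

Derivation:
enqueue(64): queue = [64]
enqueue(93): queue = [64, 93]
enqueue(75): queue = [64, 93, 75]
enqueue(48): queue = [64, 93, 75, 48]
dequeue(): queue = [93, 75, 48]
dequeue(): queue = [75, 48]
enqueue(57): queue = [75, 48, 57]
enqueue(29): queue = [75, 48, 57, 29]
enqueue(94): queue = [75, 48, 57, 29, 94]
enqueue(71): queue = [75, 48, 57, 29, 94, 71]
enqueue(56): queue = [75, 48, 57, 29, 94, 71, 56]
enqueue(62): queue = [75, 48, 57, 29, 94, 71, 56, 62]
dequeue(): queue = [48, 57, 29, 94, 71, 56, 62]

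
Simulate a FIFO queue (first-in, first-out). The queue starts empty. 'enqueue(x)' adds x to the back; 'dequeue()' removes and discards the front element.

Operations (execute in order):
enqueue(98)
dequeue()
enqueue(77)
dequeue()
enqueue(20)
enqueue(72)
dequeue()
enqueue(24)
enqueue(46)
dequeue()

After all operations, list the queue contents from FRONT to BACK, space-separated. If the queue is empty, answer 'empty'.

Answer: 24 46

Derivation:
enqueue(98): [98]
dequeue(): []
enqueue(77): [77]
dequeue(): []
enqueue(20): [20]
enqueue(72): [20, 72]
dequeue(): [72]
enqueue(24): [72, 24]
enqueue(46): [72, 24, 46]
dequeue(): [24, 46]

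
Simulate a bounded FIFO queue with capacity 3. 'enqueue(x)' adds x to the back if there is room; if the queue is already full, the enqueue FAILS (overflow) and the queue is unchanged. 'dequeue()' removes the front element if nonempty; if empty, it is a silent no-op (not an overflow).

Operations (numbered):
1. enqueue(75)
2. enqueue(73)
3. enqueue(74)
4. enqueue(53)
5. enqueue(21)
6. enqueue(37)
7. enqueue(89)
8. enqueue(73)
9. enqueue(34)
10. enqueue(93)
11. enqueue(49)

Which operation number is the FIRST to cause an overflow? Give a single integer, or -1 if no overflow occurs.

1. enqueue(75): size=1
2. enqueue(73): size=2
3. enqueue(74): size=3
4. enqueue(53): size=3=cap → OVERFLOW (fail)
5. enqueue(21): size=3=cap → OVERFLOW (fail)
6. enqueue(37): size=3=cap → OVERFLOW (fail)
7. enqueue(89): size=3=cap → OVERFLOW (fail)
8. enqueue(73): size=3=cap → OVERFLOW (fail)
9. enqueue(34): size=3=cap → OVERFLOW (fail)
10. enqueue(93): size=3=cap → OVERFLOW (fail)
11. enqueue(49): size=3=cap → OVERFLOW (fail)

Answer: 4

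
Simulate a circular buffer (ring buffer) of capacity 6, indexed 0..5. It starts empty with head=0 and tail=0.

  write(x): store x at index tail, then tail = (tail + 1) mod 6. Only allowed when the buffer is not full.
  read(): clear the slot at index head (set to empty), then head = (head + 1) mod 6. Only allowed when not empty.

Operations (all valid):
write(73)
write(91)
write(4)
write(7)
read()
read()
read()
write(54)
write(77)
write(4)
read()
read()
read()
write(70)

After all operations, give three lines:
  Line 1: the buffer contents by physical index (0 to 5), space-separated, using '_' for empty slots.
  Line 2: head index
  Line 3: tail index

Answer: 4 70 _ _ _ _
0
2

Derivation:
write(73): buf=[73 _ _ _ _ _], head=0, tail=1, size=1
write(91): buf=[73 91 _ _ _ _], head=0, tail=2, size=2
write(4): buf=[73 91 4 _ _ _], head=0, tail=3, size=3
write(7): buf=[73 91 4 7 _ _], head=0, tail=4, size=4
read(): buf=[_ 91 4 7 _ _], head=1, tail=4, size=3
read(): buf=[_ _ 4 7 _ _], head=2, tail=4, size=2
read(): buf=[_ _ _ 7 _ _], head=3, tail=4, size=1
write(54): buf=[_ _ _ 7 54 _], head=3, tail=5, size=2
write(77): buf=[_ _ _ 7 54 77], head=3, tail=0, size=3
write(4): buf=[4 _ _ 7 54 77], head=3, tail=1, size=4
read(): buf=[4 _ _ _ 54 77], head=4, tail=1, size=3
read(): buf=[4 _ _ _ _ 77], head=5, tail=1, size=2
read(): buf=[4 _ _ _ _ _], head=0, tail=1, size=1
write(70): buf=[4 70 _ _ _ _], head=0, tail=2, size=2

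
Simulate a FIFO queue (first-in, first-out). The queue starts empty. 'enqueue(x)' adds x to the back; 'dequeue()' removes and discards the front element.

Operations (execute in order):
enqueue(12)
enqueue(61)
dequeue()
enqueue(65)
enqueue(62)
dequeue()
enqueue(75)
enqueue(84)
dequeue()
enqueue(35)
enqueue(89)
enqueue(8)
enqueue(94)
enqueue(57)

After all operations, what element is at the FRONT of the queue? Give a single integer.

Answer: 62

Derivation:
enqueue(12): queue = [12]
enqueue(61): queue = [12, 61]
dequeue(): queue = [61]
enqueue(65): queue = [61, 65]
enqueue(62): queue = [61, 65, 62]
dequeue(): queue = [65, 62]
enqueue(75): queue = [65, 62, 75]
enqueue(84): queue = [65, 62, 75, 84]
dequeue(): queue = [62, 75, 84]
enqueue(35): queue = [62, 75, 84, 35]
enqueue(89): queue = [62, 75, 84, 35, 89]
enqueue(8): queue = [62, 75, 84, 35, 89, 8]
enqueue(94): queue = [62, 75, 84, 35, 89, 8, 94]
enqueue(57): queue = [62, 75, 84, 35, 89, 8, 94, 57]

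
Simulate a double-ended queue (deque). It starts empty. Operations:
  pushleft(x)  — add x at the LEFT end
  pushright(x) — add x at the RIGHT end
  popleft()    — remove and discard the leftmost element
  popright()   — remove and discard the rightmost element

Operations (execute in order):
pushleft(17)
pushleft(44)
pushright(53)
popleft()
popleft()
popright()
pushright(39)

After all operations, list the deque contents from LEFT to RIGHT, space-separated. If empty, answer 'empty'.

Answer: 39

Derivation:
pushleft(17): [17]
pushleft(44): [44, 17]
pushright(53): [44, 17, 53]
popleft(): [17, 53]
popleft(): [53]
popright(): []
pushright(39): [39]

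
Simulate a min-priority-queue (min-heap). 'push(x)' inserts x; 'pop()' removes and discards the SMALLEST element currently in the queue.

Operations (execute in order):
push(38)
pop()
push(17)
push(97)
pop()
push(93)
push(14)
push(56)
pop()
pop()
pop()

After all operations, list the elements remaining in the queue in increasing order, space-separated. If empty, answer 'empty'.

Answer: 97

Derivation:
push(38): heap contents = [38]
pop() → 38: heap contents = []
push(17): heap contents = [17]
push(97): heap contents = [17, 97]
pop() → 17: heap contents = [97]
push(93): heap contents = [93, 97]
push(14): heap contents = [14, 93, 97]
push(56): heap contents = [14, 56, 93, 97]
pop() → 14: heap contents = [56, 93, 97]
pop() → 56: heap contents = [93, 97]
pop() → 93: heap contents = [97]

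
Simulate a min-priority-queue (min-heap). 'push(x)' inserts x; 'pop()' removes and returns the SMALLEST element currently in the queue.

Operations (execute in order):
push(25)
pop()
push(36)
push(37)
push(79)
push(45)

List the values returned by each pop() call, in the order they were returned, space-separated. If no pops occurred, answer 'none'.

push(25): heap contents = [25]
pop() → 25: heap contents = []
push(36): heap contents = [36]
push(37): heap contents = [36, 37]
push(79): heap contents = [36, 37, 79]
push(45): heap contents = [36, 37, 45, 79]

Answer: 25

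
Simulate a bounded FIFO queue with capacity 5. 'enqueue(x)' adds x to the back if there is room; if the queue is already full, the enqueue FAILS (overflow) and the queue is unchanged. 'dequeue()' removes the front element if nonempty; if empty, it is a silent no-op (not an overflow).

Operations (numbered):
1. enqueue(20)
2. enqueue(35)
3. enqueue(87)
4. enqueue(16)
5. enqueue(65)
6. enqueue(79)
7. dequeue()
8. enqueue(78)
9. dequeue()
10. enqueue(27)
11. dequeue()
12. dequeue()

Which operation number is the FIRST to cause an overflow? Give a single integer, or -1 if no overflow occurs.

Answer: 6

Derivation:
1. enqueue(20): size=1
2. enqueue(35): size=2
3. enqueue(87): size=3
4. enqueue(16): size=4
5. enqueue(65): size=5
6. enqueue(79): size=5=cap → OVERFLOW (fail)
7. dequeue(): size=4
8. enqueue(78): size=5
9. dequeue(): size=4
10. enqueue(27): size=5
11. dequeue(): size=4
12. dequeue(): size=3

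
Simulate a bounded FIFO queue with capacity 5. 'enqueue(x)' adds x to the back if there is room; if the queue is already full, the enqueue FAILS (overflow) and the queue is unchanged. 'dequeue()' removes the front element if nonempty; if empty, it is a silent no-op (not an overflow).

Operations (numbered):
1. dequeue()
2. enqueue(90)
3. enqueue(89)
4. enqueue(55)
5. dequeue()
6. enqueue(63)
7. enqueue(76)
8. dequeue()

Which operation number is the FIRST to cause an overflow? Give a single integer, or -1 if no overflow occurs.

1. dequeue(): empty, no-op, size=0
2. enqueue(90): size=1
3. enqueue(89): size=2
4. enqueue(55): size=3
5. dequeue(): size=2
6. enqueue(63): size=3
7. enqueue(76): size=4
8. dequeue(): size=3

Answer: -1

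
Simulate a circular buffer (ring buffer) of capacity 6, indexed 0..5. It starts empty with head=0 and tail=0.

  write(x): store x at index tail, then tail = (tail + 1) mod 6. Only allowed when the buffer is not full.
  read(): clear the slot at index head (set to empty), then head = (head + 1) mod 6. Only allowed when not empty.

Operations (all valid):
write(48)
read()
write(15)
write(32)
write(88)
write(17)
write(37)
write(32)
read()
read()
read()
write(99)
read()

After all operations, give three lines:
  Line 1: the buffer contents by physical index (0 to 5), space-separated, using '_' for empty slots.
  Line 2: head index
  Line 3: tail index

write(48): buf=[48 _ _ _ _ _], head=0, tail=1, size=1
read(): buf=[_ _ _ _ _ _], head=1, tail=1, size=0
write(15): buf=[_ 15 _ _ _ _], head=1, tail=2, size=1
write(32): buf=[_ 15 32 _ _ _], head=1, tail=3, size=2
write(88): buf=[_ 15 32 88 _ _], head=1, tail=4, size=3
write(17): buf=[_ 15 32 88 17 _], head=1, tail=5, size=4
write(37): buf=[_ 15 32 88 17 37], head=1, tail=0, size=5
write(32): buf=[32 15 32 88 17 37], head=1, tail=1, size=6
read(): buf=[32 _ 32 88 17 37], head=2, tail=1, size=5
read(): buf=[32 _ _ 88 17 37], head=3, tail=1, size=4
read(): buf=[32 _ _ _ 17 37], head=4, tail=1, size=3
write(99): buf=[32 99 _ _ 17 37], head=4, tail=2, size=4
read(): buf=[32 99 _ _ _ 37], head=5, tail=2, size=3

Answer: 32 99 _ _ _ 37
5
2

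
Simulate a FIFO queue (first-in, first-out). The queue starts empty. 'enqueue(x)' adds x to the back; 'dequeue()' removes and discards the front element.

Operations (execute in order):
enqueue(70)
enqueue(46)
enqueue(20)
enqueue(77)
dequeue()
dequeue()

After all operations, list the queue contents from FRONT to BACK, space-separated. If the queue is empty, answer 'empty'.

Answer: 20 77

Derivation:
enqueue(70): [70]
enqueue(46): [70, 46]
enqueue(20): [70, 46, 20]
enqueue(77): [70, 46, 20, 77]
dequeue(): [46, 20, 77]
dequeue(): [20, 77]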